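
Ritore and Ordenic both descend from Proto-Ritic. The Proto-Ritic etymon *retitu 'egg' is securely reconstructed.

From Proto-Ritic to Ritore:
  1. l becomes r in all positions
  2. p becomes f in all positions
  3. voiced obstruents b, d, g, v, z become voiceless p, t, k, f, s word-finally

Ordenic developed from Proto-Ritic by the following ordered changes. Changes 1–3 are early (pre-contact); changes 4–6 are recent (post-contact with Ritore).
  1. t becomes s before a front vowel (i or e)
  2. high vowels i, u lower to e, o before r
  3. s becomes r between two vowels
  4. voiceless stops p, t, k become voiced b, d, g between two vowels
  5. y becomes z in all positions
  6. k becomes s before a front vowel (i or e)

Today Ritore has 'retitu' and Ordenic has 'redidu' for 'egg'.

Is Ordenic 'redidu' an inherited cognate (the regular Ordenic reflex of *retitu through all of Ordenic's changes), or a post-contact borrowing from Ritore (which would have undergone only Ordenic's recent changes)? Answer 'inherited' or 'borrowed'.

If inherited, *retitu would pass through all of Ordenic's changes:
Ordenic: start from *retitu.
  rule 1 (palatalisation): retitu → resitu
  rule 2: no change — resitu
  rule 3 (rhotacism): resitu → reritu
  rule 4 (intervocalic voicing): reritu → reridu
  rule 5: no change — reridu
  rule 6: no change — reridu
  ⇒ Ordenic reridu
If borrowed from Ritore 'retitu' after the early changes, it would undergo only the recent ones:
  rule 4 (intervocalic voicing): retitu → redidu
  rule 5 (unconditioned shift): no change (redidu)
  rule 6 (palatalisation): no change (redidu)
  ⇒ as a loan: redidu
Ordenic 'redidu' matches the loan outcome 'redidu', not the inherited 'reridu' — it skipped the early Ordenic changes, so it was borrowed from Ritore.

borrowed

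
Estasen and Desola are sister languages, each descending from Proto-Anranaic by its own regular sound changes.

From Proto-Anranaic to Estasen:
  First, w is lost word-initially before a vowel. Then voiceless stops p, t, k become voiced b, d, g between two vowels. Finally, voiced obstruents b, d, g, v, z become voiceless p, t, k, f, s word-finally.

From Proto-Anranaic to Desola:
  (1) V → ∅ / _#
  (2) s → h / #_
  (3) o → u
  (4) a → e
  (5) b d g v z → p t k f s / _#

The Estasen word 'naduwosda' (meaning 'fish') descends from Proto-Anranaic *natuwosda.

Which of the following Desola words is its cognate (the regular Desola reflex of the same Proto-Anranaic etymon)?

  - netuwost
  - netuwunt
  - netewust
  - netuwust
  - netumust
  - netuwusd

Desola: *natuwosda > natuwosd > natuwusd > netuwusd > netuwust  (by apocope, vowel merger, vowel merger, final devoicing)
Among the options, 'netuwust' alone shows every Desola change applied in order.

netuwust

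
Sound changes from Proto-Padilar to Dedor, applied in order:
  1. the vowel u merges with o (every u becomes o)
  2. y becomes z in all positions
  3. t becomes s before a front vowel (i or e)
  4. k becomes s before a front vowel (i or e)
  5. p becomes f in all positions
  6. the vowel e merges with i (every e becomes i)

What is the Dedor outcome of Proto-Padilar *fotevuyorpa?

Dedor: *fotevuyorpa
  fotevuyorpa → fotevoyorpa   [vowel merger]
  fotevoyorpa → fotevozorpa   [unconditioned shift]
  fotevozorpa → fosevozorpa   [palatalisation]
  fosevozorpa (rule 4 does not apply)
  fosevozorpa → fosevozorfa   [unconditioned shift]
  fosevozorfa → fosivozorfa   [vowel merger]
  giving Dedor fosivozorfa.

fosivozorfa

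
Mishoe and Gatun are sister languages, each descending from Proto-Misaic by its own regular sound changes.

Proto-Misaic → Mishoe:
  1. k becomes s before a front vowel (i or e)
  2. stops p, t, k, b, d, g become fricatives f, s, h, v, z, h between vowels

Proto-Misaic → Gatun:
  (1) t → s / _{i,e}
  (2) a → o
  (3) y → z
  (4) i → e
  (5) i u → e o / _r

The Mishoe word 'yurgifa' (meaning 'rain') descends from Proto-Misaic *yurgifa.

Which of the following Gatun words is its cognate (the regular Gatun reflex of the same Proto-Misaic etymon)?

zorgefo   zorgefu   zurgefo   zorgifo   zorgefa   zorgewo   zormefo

zorgefo

Gatun: *yurgifa > yurgifo > zurgifo > zurgefo > zorgefo  (by vowel merger, unconditioned shift, vowel merger, pre-rhotic lowering)
Among the options, 'zorgefo' alone shows every Gatun change applied in order.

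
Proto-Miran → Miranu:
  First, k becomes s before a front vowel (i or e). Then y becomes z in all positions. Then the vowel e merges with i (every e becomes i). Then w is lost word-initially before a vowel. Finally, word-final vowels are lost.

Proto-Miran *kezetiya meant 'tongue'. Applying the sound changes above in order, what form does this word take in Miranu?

sizitiz

Miranu: *kezetiya
  kezetiya → sezetiya   [palatalisation]
  sezetiya → sezetiza   [unconditioned shift]
  sezetiza → sizitiza   [vowel merger]
  sizitiza (rule 4 does not apply)
  sizitiza → sizitiz   [apocope]
  giving Miranu sizitiz.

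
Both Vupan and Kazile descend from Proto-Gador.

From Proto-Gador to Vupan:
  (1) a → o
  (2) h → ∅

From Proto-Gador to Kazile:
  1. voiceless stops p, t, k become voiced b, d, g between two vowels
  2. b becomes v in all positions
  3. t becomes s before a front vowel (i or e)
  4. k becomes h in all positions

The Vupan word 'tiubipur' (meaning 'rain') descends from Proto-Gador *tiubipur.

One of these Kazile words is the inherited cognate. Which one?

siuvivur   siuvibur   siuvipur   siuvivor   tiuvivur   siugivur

siuvivur

Kazile: *tiubipur
  tiubipur → tiubibur   [intervocalic voicing]
  tiubibur → tiuvivur   [unconditioned shift]
  tiuvivur → siuvivur   [palatalisation]
  siuvivur (rule 4 does not apply)
  giving Kazile siuvivur.
Among the options, 'siuvivur' alone shows every Kazile change applied in order.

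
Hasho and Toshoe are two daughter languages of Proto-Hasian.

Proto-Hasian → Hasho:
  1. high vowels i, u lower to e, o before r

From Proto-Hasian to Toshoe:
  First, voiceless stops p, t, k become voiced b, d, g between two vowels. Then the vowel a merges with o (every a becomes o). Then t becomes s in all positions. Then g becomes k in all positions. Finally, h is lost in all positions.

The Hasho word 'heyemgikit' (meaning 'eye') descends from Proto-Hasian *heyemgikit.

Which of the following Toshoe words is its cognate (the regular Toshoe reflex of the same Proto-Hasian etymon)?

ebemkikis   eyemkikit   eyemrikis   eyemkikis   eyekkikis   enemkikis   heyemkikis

Toshoe: start from *heyemgikit.
  rule 1 (intervocalic voicing): heyemgikit → heyemgigit
  rule 2: no change — heyemgigit
  rule 3 (unconditioned shift): heyemgigit → heyemgigis
  rule 4 (unconditioned shift): heyemgigis → heyemkikis
  rule 5 (h-loss): heyemkikis → eyemkikis
  ⇒ Toshoe eyemkikis

eyemkikis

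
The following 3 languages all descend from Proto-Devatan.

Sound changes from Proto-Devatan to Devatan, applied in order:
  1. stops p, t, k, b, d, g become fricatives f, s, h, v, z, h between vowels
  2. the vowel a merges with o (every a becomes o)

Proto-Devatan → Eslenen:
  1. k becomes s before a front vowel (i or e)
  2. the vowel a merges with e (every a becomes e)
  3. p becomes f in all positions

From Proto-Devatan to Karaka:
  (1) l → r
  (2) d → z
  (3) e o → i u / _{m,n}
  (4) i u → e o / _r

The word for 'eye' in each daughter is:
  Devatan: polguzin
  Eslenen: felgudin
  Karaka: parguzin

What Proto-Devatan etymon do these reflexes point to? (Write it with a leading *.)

Position 3: Devatan has l, Eslenen has l, Karaka has r. Devatan preserves l here (none of its changes turn any other segment into l), so the proto-segment is *l.
Position 6: Devatan has z, Eslenen has d, Karaka has z. Eslenen preserves d here (none of its changes turn any other segment into d), so the proto-segment is *d.
Continuing position by position gives *palgudin; check it forward:
Devatan: start from *palgudin.
  rule 1 (intervocalic lenition): palgudin → palguzin
  rule 2 (vowel merger): palguzin → polguzin
  ⇒ Devatan polguzin
Eslenen: *palgudin
  palgudin (rule 1 does not apply)
  palgudin → pelgudin   [vowel merger]
  pelgudin → felgudin   [unconditioned shift]
  giving Eslenen felgudin.
Karaka: *palgudin > pargudin > parguzin  (by unconditioned shift, unconditioned shift)
No other proto-form is consistent with every reflex, so the reconstruction is *palgudin.

*palgudin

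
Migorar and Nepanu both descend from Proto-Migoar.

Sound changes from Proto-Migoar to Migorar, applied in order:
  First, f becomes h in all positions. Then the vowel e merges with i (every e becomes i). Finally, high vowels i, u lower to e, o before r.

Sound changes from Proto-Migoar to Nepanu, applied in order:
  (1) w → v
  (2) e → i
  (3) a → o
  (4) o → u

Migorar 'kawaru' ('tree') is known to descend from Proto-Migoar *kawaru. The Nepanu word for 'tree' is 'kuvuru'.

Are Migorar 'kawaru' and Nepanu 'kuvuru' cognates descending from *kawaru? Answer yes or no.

Derive the expected Nepanu reflex of *kawaru:
Nepanu: start from *kawaru.
  rule 1 (unconditioned shift): kawaru → kavaru
  rule 2: no change — kavaru
  rule 3 (vowel merger): kavaru → kovoru
  rule 4 (vowel merger): kovoru → kuvuru
  ⇒ Nepanu kuvuru
Nepanu 'kuvuru' matches the regular reflex exactly, so the pair is cognate.

yes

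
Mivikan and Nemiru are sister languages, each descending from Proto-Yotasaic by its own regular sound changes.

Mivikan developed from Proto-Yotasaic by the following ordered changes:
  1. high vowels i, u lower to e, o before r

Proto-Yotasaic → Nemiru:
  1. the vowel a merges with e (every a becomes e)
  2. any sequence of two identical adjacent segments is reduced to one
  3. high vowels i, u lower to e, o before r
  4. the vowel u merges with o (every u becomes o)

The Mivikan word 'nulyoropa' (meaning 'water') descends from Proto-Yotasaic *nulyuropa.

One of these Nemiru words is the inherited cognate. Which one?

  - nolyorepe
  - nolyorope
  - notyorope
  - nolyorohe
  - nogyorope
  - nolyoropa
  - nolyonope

Nemiru: *nulyuropa > nulyurope > nulyorope > nolyorope  (by vowel merger, pre-rhotic lowering, vowel merger)

nolyorope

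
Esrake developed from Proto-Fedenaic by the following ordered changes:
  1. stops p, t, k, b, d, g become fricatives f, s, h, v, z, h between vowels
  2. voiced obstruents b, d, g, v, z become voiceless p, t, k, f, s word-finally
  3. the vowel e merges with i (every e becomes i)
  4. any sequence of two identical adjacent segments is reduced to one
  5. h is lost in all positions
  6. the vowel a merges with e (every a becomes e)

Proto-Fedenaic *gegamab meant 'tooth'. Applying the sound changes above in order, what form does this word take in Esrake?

Esrake: *gegamab > gehamab > gehamap > gihamap > giamap > giemep  (by intervocalic lenition, final devoicing, vowel merger, h-loss, vowel merger)

giemep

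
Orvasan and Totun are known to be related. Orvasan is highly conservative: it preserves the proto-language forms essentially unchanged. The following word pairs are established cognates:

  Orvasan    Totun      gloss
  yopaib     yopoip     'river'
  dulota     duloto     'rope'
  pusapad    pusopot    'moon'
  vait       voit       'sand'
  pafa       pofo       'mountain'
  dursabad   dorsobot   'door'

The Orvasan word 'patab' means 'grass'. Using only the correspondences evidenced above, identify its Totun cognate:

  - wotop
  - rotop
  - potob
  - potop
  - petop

pusapad ~ pusopot, dursabad ~ dorsobot — Orvasan a corresponds to Totun o after a consonant, before a consonant other than r, m, n, p, b, f, v.
dursabad ~ dorsobot — Orvasan a corresponds to Totun o after a consonant, before a labial obstruent.
yopaib ~ yopoip — Orvasan b corresponds to Totun p word-finally.
Applying these to Orvasan 'patab':
  patab → potab   (a→o after a consonant, before a consonant other than r, m, n, p, b, f, v)
  potab → potob   (a→o after a consonant, before a labial obstruent)
  potob → potop   (b→p word-finally)
So the Totun cognate is 'potop'.

potop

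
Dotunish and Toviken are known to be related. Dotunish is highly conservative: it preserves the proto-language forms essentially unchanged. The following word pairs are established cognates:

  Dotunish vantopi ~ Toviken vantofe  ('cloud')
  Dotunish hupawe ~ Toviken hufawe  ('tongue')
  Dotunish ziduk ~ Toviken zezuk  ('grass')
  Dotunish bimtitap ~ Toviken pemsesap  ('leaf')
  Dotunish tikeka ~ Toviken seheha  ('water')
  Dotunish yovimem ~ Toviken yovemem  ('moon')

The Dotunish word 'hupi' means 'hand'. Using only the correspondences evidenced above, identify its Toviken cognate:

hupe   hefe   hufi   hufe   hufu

hufe

vantopi ~ vantofe — Dotunish p corresponds to Toviken f between vowels (before a front vowel).
vantopi ~ vantofe — Dotunish i corresponds to Toviken e word-finally.
Applying these to Dotunish 'hupi':
  hupi → hufi   (p→f between vowels (before a front vowel))
  hufi → hufe   (i→e word-finally)
So the Toviken cognate is 'hufe'.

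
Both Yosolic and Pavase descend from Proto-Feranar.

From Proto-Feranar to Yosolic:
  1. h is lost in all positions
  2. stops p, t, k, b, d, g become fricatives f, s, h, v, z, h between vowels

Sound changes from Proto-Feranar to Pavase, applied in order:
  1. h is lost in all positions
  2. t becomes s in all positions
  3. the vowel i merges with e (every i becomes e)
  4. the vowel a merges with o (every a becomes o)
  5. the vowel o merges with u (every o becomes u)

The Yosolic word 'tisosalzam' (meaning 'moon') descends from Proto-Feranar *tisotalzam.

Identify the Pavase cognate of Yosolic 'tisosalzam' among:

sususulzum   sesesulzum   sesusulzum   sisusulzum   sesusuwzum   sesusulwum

sesusulzum

Pavase: *tisotalzam
  tisotalzam (rule 1 does not apply)
  tisotalzam → sisosalzam   [unconditioned shift]
  sisosalzam → sesosalzam   [vowel merger]
  sesosalzam → sesosolzom   [vowel merger]
  sesosolzom → sesusulzum   [vowel merger]
  giving Pavase sesusulzum.
Among the options, 'sesusulzum' alone shows every Pavase change applied in order.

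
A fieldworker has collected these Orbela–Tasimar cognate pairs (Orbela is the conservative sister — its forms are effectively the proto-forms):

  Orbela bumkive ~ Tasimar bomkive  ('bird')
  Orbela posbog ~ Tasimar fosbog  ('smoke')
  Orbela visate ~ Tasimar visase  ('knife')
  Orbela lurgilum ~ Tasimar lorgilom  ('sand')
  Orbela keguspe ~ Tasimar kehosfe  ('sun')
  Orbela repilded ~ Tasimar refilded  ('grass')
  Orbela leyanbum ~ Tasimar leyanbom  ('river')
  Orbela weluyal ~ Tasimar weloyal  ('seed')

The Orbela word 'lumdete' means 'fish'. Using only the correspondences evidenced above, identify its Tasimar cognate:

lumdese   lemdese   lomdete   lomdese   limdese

lomdese

bumkive ~ bomkive, lurgilum ~ lorgilom — Orbela u corresponds to Tasimar o after a consonant, before a nasal.
visate ~ visase — Orbela t corresponds to Tasimar s between vowels (before a front vowel).
Applying these to Orbela 'lumdete':
  lumdete → lomdete   (u→o after a consonant, before a nasal)
  lomdete → lomdese   (t→s between vowels (before a front vowel))
So the Tasimar cognate is 'lomdese'.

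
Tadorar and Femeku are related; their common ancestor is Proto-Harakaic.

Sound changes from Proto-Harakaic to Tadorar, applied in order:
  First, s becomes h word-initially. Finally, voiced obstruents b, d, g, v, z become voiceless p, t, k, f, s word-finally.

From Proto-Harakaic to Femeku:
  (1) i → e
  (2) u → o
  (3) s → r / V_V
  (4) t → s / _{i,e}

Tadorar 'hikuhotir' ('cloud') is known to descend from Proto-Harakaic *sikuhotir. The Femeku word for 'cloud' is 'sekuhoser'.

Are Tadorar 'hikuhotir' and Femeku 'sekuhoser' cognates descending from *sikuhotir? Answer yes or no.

Derive the expected Femeku reflex of *sikuhotir:
Femeku: *sikuhotir
  sikuhotir → sekuhoter   [vowel merger]
  sekuhoter → sekohoter   [vowel merger]
  sekohoter (rule 3 does not apply)
  sekohoter → sekohoser   [palatalisation]
  giving Femeku sekohoser.
The regular Femeku reflex would be 'sekohoser', but the attested form is 'sekuhoser'. The correspondence is irregular, so they are not cognates (the Femeku form has a different source).

no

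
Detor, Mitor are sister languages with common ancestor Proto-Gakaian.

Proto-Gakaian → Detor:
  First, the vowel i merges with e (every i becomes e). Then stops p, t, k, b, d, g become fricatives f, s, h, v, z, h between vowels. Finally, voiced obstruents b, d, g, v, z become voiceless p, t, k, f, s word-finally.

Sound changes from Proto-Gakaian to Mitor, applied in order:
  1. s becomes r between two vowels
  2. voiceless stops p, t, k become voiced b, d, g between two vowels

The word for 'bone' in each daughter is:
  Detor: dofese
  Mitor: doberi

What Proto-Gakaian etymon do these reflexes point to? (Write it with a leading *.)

*dopesi

Position 5: Detor has s, Mitor has r. Taking the neighbouring segments as reconstructed: Detor s could go back to *t or *s; Mitor r could go back to *s or *r — the one source consistent with every daughter is *s.
Position 6: Detor has e, Mitor has i. Mitor preserves i here (none of its changes turn any other segment into i), so the proto-segment is *i.
Continuing position by position gives *dopesi; check it forward:
Detor: *dopesi > dopese > dofese  (by vowel merger, intervocalic lenition)
Mitor: start from *dopesi.
  rule 1 (rhotacism): dopesi → doperi
  rule 2 (intervocalic voicing): doperi → doberi
  ⇒ Mitor doberi
No other proto-form is consistent with every reflex, so the reconstruction is *dopesi.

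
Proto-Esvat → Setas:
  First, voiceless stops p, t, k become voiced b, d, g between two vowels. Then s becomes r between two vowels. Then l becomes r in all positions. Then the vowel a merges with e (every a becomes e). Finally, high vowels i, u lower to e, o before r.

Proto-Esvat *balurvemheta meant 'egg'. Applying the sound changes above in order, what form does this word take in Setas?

berorvemhede

Setas: start from *balurvemheta.
  rule 1 (intervocalic voicing): balurvemheta → balurvemheda
  rule 2: no change — balurvemheda
  rule 3 (unconditioned shift): balurvemheda → barurvemheda
  rule 4 (vowel merger): barurvemheda → berurvemhede
  rule 5 (pre-rhotic lowering): berurvemhede → berorvemhede
  ⇒ Setas berorvemhede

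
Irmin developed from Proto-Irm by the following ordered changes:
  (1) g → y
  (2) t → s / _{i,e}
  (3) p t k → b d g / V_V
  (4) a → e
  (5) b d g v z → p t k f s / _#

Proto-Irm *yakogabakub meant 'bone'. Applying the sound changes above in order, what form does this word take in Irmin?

Irmin: start from *yakogabakub.
  rule 1 (unconditioned shift): yakogabakub → yakoyabakub
  rule 2: no change — yakoyabakub
  rule 3 (intervocalic voicing): yakoyabakub → yagoyabagub
  rule 4 (vowel merger): yagoyabagub → yegoyebegub
  rule 5 (final devoicing): yegoyebegub → yegoyebegup
  ⇒ Irmin yegoyebegup

yegoyebegup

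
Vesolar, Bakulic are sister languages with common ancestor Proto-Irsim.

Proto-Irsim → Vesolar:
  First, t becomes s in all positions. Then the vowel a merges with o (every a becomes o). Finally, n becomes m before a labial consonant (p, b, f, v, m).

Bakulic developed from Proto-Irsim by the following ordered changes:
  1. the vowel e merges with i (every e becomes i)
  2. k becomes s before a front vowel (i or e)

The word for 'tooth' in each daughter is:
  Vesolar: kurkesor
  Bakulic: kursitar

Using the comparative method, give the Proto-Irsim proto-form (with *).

Position 6: Vesolar has s, Bakulic has t. Bakulic preserves t here (none of its changes turn any other segment into t), so the proto-segment is *t.
Position 7: Vesolar has o, Bakulic has a. Bakulic preserves a here (none of its changes turn any other segment into a), so the proto-segment is *a.
Verify the candidate proto-form against each daughter:
Vesolar: *kurketar > kurkesar > kurkesor  (by unconditioned shift, vowel merger)
Bakulic: *kurketar > kurkitar > kursitar  (by vowel merger, palatalisation)
*kurketar is the unique common source.

*kurketar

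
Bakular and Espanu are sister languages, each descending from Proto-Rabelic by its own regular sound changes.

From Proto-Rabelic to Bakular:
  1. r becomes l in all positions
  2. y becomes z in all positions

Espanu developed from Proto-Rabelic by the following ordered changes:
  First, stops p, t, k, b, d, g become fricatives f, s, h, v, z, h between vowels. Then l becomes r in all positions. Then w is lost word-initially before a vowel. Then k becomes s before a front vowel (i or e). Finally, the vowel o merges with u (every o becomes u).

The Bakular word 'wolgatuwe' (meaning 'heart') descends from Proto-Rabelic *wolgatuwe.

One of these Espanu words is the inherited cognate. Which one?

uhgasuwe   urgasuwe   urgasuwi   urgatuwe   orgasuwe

Espanu: *wolgatuwe
  wolgatuwe → wolgasuwe   [intervocalic lenition]
  wolgasuwe → worgasuwe   [unconditioned shift]
  worgasuwe → orgasuwe   [glide loss]
  orgasuwe (rule 4 does not apply)
  orgasuwe → urgasuwe   [vowel merger]
  giving Espanu urgasuwe.

urgasuwe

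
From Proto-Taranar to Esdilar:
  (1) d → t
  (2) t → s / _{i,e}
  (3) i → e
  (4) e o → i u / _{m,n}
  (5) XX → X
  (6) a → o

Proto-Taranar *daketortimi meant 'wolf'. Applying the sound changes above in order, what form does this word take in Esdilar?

Esdilar: *daketortimi > taketortimi > taketorsimi > taketorseme > taketorsime > toketorsime  (by unconditioned shift, palatalisation, vowel merger, pre-nasal raising, vowel merger)

toketorsime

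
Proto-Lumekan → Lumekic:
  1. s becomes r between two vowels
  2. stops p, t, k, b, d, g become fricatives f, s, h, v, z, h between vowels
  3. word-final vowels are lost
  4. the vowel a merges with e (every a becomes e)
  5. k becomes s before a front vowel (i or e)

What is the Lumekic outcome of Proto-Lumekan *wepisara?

Lumekic: *wepisara > wepirara > wefirara > wefirar > wefirer  (by rhotacism, intervocalic lenition, apocope, vowel merger)

wefirer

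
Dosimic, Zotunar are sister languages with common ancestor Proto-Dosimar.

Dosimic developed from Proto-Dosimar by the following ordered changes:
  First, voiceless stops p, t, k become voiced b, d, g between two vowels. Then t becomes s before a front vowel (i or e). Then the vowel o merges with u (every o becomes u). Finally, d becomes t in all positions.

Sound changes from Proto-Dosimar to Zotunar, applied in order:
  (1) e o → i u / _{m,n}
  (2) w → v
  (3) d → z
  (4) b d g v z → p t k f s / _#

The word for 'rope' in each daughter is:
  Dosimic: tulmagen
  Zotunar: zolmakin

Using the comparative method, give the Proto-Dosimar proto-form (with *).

*dolmaken

Position 7: Dosimic has e, Zotunar has i. Dosimic preserves e here (none of its changes turn any other segment into e), so the proto-segment is *e.
Position 1: Dosimic has t, Zotunar has z. Taking the neighbouring segments as reconstructed: Dosimic t could go back to *t or *d; Zotunar z could go back to *d or *z — the one source consistent with every daughter is *d.
Position 2: Dosimic has u, Zotunar has o. Zotunar preserves o here (none of its changes turn any other segment into o), so the proto-segment is *o.
Continuing position by position gives *dolmaken; check it forward:
Dosimic: start from *dolmaken.
  rule 1 (intervocalic voicing): dolmaken → dolmagen
  rule 2: no change — dolmagen
  rule 3 (vowel merger): dolmagen → dulmagen
  rule 4 (unconditioned shift): dulmagen → tulmagen
  ⇒ Dosimic tulmagen
Zotunar: *dolmaken
  dolmaken → dolmakin   [pre-nasal raising]
  dolmakin (rule 2 does not apply)
  dolmakin → zolmakin   [unconditioned shift]
  zolmakin (rule 4 does not apply)
  giving Zotunar zolmakin.
No other proto-form is consistent with every reflex, so the reconstruction is *dolmaken.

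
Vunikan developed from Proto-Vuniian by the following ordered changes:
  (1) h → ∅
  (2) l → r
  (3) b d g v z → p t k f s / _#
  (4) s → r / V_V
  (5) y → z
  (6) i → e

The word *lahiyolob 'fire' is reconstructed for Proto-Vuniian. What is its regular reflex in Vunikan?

raezorop

Vunikan: *lahiyolob
  lahiyolob → laiyolob   [h-loss]
  laiyolob → raiyorob   [unconditioned shift]
  raiyorob → raiyorop   [final devoicing]
  raiyorop (rule 4 does not apply)
  raiyorop → raizorop   [unconditioned shift]
  raizorop → raezorop   [vowel merger]
  giving Vunikan raezorop.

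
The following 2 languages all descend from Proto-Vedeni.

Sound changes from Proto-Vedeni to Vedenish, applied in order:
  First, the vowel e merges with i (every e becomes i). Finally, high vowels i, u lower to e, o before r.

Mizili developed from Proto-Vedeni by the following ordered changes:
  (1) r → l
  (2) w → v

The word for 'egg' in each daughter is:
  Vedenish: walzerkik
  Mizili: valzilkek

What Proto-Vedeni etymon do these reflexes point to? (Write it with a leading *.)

*walzirkek

Position 8: Vedenish has i, Mizili has e. Mizili preserves e here (none of its changes turn any other segment into e), so the proto-segment is *e.
Position 6: Vedenish has r, Mizili has l. Vedenish preserves r here (none of its changes turn any other segment into r), so the proto-segment is *r.
Position 5: Vedenish has e, Mizili has i. Mizili preserves i here (none of its changes turn any other segment into i), so the proto-segment is *i.
This points to *walzirkek. Verify forward in each daughter:
Vedenish: *walzirkek
  walzirkek → walzirkik   [vowel merger]
  walzirkik → walzerkik   [pre-rhotic lowering]
  giving Vedenish walzerkik.
Mizili: *walzirkek
  walzirkek → walzilkek   [unconditioned shift]
  walzilkek → valzilkek   [unconditioned shift]
  giving Mizili valzilkek.
No other proto-form is consistent with every reflex, so the reconstruction is *walzirkek.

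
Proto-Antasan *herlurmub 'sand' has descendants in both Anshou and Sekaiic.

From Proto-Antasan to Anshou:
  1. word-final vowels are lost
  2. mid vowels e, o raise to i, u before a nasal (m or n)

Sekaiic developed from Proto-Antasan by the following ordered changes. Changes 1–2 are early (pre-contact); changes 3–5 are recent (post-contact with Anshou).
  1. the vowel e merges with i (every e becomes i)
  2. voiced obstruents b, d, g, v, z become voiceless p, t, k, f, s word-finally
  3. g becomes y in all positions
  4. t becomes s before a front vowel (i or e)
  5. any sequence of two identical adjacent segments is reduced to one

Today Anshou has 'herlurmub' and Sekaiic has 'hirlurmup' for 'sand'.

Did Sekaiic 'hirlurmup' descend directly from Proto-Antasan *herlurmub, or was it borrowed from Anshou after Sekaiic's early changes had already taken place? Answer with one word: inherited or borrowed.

inherited

If inherited, *herlurmub would pass through all of Sekaiic's changes:
Sekaiic: *herlurmub
  herlurmub → hirlurmub   [vowel merger]
  hirlurmub → hirlurmup   [final devoicing]
  hirlurmup (rule 3 does not apply)
  hirlurmup (rule 4 does not apply)
  hirlurmup (rule 5 does not apply)
  giving Sekaiic hirlurmup.
If borrowed from Anshou 'herlurmub' after the early changes, it would undergo only the recent ones:
  rule 3 (unconditioned shift): no change (herlurmub)
  rule 4 (palatalisation): no change (herlurmub)
  rule 5 (degemination): no change (herlurmub)
  ⇒ as a loan: herlurmub
Sekaiic 'hirlurmup' matches the inherited outcome exactly, so it is an inherited cognate, not a loan.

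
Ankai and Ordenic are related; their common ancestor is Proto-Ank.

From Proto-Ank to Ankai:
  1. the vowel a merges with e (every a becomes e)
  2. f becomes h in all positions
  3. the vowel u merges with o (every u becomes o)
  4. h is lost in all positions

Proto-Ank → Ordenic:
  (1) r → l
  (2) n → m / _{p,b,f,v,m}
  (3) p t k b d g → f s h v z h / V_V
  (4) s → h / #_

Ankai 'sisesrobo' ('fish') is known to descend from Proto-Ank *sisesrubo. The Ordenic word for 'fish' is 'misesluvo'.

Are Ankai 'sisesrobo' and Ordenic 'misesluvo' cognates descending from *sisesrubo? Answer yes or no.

Derive the expected Ordenic reflex of *sisesrubo:
Ordenic: start from *sisesrubo.
  rule 1 (unconditioned shift): sisesrubo → siseslubo
  rule 2: no change — siseslubo
  rule 3 (intervocalic lenition): siseslubo → sisesluvo
  rule 4 (debuccalisation): sisesluvo → hisesluvo
  ⇒ Ordenic hisesluvo
The regular Ordenic reflex would be 'hisesluvo', but the attested form is 'misesluvo'. The correspondence is irregular, so they are not cognates (the Ordenic form has a different source).

no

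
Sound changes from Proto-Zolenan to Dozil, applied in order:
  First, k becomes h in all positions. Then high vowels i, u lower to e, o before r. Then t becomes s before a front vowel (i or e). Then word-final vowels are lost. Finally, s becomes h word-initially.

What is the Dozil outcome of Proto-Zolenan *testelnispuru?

Dozil: start from *testelnispuru.
  rule 1: no change — testelnispuru
  rule 2 (pre-rhotic lowering): testelnispuru → testelnisporu
  rule 3 (palatalisation): testelnisporu → sesselnisporu
  rule 4 (apocope): sesselnisporu → sesselnispor
  rule 5 (debuccalisation): sesselnispor → hesselnispor
  ⇒ Dozil hesselnispor

hesselnispor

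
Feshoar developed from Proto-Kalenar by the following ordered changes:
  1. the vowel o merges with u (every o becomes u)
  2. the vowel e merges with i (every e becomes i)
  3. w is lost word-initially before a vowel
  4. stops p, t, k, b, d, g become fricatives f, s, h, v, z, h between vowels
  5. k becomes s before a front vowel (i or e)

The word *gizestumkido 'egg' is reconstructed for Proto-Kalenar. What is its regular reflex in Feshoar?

Feshoar: start from *gizestumkido.
  rule 1 (vowel merger): gizestumkido → gizestumkidu
  rule 2 (vowel merger): gizestumkidu → gizistumkidu
  rule 3: no change — gizistumkidu
  rule 4 (intervocalic lenition): gizistumkidu → gizistumkizu
  rule 5 (palatalisation): gizistumkizu → gizistumsizu
  ⇒ Feshoar gizistumsizu

gizistumsizu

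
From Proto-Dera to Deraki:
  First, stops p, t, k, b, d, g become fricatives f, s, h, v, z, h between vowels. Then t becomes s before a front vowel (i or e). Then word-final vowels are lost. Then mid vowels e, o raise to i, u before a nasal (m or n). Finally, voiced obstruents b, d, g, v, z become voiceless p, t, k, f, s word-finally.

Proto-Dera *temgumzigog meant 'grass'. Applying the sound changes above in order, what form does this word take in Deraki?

simgumzihok

Deraki: start from *temgumzigog.
  rule 1 (intervocalic lenition): temgumzigog → temgumzihog
  rule 2 (palatalisation): temgumzihog → semgumzihog
  rule 3: no change — semgumzihog
  rule 4 (pre-nasal raising): semgumzihog → simgumzihog
  rule 5 (final devoicing): simgumzihog → simgumzihok
  ⇒ Deraki simgumzihok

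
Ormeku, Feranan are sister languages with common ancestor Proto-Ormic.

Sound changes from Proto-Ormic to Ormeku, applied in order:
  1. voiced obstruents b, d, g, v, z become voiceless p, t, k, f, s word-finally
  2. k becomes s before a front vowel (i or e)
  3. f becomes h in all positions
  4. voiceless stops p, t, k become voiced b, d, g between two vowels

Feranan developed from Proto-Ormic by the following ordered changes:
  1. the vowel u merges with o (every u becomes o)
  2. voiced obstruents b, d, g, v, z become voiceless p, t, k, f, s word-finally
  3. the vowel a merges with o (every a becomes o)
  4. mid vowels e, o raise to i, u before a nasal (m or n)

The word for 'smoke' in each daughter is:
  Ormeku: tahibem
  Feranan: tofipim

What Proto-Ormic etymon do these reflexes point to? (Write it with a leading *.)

*tafipem

Position 2: Ormeku has a, Feranan has o. Ormeku preserves a here (none of its changes turn any other segment into a), so the proto-segment is *a.
Position 6: Ormeku has e, Feranan has i. Ormeku preserves e here (none of its changes turn any other segment into e), so the proto-segment is *e.
Continuing position by position gives *tafipem; check it forward:
Ormeku: *tafipem
  tafipem (rule 1 does not apply)
  tafipem (rule 2 does not apply)
  tafipem → tahipem   [unconditioned shift]
  tahipem → tahibem   [intervocalic voicing]
  giving Ormeku tahibem.
Feranan: *tafipem > tofipem > tofipim  (by vowel merger, pre-nasal raising)
Only *tafipem yields all of Ormeku tahibem, Feranan tofipim.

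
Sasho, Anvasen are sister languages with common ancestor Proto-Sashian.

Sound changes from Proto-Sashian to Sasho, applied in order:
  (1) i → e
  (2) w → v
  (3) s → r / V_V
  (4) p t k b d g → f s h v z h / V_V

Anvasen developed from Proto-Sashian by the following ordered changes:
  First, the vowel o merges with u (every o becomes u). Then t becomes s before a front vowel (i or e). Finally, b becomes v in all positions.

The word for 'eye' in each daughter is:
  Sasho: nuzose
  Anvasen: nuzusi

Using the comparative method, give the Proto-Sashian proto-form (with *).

Position 4: Sasho has o, Anvasen has u. Sasho preserves o here (none of its changes turn any other segment into o), so the proto-segment is *o.
Position 6: Sasho has e, Anvasen has i. Anvasen preserves i here (none of its changes turn any other segment into i), so the proto-segment is *i.
Position 5: Sasho has s, Anvasen has s. Taking the neighbouring segments as reconstructed: Sasho s can only go back to *t; Anvasen s could go back to *t or *s — the one source consistent with every daughter is *t.
Verify the candidate proto-form against each daughter:
Sasho: start from *nuzoti.
  rule 1 (vowel merger): nuzoti → nuzote
  rule 2: no change — nuzote
  rule 3: no change — nuzote
  rule 4 (intervocalic lenition): nuzote → nuzose
  ⇒ Sasho nuzose
Anvasen: *nuzoti > nuzuti > nuzusi  (by vowel merger, palatalisation)
No other proto-form is consistent with every reflex, so the reconstruction is *nuzoti.

*nuzoti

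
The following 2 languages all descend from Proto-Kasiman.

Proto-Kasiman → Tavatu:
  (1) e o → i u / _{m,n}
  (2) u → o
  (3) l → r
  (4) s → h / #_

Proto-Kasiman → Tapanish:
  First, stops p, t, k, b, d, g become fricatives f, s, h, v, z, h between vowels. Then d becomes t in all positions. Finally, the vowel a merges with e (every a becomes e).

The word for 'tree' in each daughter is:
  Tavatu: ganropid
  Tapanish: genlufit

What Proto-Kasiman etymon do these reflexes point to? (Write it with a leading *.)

Position 2: Tavatu has a, Tapanish has e. Tavatu preserves a here (none of its changes turn any other segment into a), so the proto-segment is *a.
Position 6: Tavatu has p, Tapanish has f. Tavatu preserves p here (none of its changes turn any other segment into p), so the proto-segment is *p.
Position 4: Tavatu has r, Tapanish has l. Tapanish preserves l here (none of its changes turn any other segment into l), so the proto-segment is *l.
Continuing position by position gives *ganlupid; check it forward:
Tavatu: *ganlupid > ganlopid > ganropid  (by vowel merger, unconditioned shift)
Tapanish: *ganlupid > ganlufid > ganlufit > genlufit  (by intervocalic lenition, unconditioned shift, vowel merger)
No other proto-form is consistent with every reflex, so the reconstruction is *ganlupid.

*ganlupid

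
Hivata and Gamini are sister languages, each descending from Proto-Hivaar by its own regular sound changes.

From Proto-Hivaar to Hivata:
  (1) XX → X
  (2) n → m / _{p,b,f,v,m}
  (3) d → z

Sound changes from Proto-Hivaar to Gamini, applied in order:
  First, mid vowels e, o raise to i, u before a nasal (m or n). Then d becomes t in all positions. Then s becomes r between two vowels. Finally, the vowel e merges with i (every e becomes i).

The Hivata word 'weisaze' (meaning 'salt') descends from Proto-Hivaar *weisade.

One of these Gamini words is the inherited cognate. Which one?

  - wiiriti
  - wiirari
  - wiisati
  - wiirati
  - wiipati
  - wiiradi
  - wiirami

wiirati

Gamini: start from *weisade.
  rule 1: no change — weisade
  rule 2 (unconditioned shift): weisade → weisate
  rule 3 (rhotacism): weisate → weirate
  rule 4 (vowel merger): weirate → wiirati
  ⇒ Gamini wiirati
Only 'wiirati' matches the regular Gamini development of *weisade.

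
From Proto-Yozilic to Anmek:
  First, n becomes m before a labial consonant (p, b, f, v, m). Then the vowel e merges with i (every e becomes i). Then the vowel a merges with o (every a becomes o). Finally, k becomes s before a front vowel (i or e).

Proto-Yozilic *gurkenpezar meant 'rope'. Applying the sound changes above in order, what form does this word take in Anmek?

Anmek: *gurkenpezar
  gurkenpezar → gurkempezar   [nasal place assimilation]
  gurkempezar → gurkimpizar   [vowel merger]
  gurkimpizar → gurkimpizor   [vowel merger]
  gurkimpizor → gursimpizor   [palatalisation]
  giving Anmek gursimpizor.

gursimpizor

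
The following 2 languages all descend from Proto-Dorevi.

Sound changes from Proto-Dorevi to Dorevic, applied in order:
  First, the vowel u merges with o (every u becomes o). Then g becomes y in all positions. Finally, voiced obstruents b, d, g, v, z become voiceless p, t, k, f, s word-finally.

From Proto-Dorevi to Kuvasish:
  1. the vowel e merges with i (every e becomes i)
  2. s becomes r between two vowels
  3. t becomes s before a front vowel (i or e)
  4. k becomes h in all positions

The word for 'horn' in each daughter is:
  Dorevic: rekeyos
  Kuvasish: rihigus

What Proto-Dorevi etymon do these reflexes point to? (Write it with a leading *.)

*rekegus

Position 6: Dorevic has o, Kuvasish has u. Kuvasish preserves u here (none of its changes turn any other segment into u), so the proto-segment is *u.
Position 5: Dorevic has y, Kuvasish has g. Kuvasish preserves g here (none of its changes turn any other segment into g), so the proto-segment is *g.
Position 3: Dorevic has k, Kuvasish has h. Dorevic preserves k here (none of its changes turn any other segment into k), so the proto-segment is *k.
Verify the candidate proto-form against each daughter:
Dorevic: *rekegus
  rekegus → rekegos   [vowel merger]
  rekegos → rekeyos   [unconditioned shift]
  rekeyos (rule 3 does not apply)
  giving Dorevic rekeyos.
Kuvasish: start from *rekegus.
  rule 1 (vowel merger): rekegus → rikigus
  rule 2: no change — rikigus
  rule 3: no change — rikigus
  rule 4 (unconditioned shift): rikigus → rihigus
  ⇒ Kuvasish rihigus
No other proto-form is consistent with every reflex, so the reconstruction is *rekegus.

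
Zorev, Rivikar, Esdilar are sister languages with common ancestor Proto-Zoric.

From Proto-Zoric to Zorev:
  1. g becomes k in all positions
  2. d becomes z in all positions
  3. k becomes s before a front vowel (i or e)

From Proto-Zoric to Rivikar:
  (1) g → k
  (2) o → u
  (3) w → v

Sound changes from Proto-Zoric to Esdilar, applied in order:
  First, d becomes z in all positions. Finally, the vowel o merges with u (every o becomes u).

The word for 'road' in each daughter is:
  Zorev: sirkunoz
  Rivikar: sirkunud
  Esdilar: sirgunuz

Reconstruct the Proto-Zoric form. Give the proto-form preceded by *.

Position 4: Zorev has k, Rivikar has k, Esdilar has g. Esdilar preserves g here (none of its changes turn any other segment into g), so the proto-segment is *g.
Position 8: Zorev has z, Rivikar has d, Esdilar has z. Rivikar preserves d here (none of its changes turn any other segment into d), so the proto-segment is *d.
Position 7: Zorev has o, Rivikar has u, Esdilar has u. Zorev preserves o here (none of its changes turn any other segment into o), so the proto-segment is *o.
Verify the candidate proto-form against each daughter:
Zorev: start from *sirgunod.
  rule 1 (unconditioned shift): sirgunod → sirkunod
  rule 2 (unconditioned shift): sirkunod → sirkunoz
  rule 3: no change — sirkunoz
  ⇒ Zorev sirkunoz
Rivikar: start from *sirgunod.
  rule 1 (unconditioned shift): sirgunod → sirkunod
  rule 2 (vowel merger): sirkunod → sirkunud
  rule 3: no change — sirkunud
  ⇒ Rivikar sirkunud
Esdilar: *sirgunod
  sirgunod → sirgunoz   [unconditioned shift]
  sirgunoz → sirgunuz   [vowel merger]
  giving Esdilar sirgunuz.
Only *sirgunod yields all of Zorev sirkunoz, Rivikar sirkunud, Esdilar sirgunuz.

*sirgunod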